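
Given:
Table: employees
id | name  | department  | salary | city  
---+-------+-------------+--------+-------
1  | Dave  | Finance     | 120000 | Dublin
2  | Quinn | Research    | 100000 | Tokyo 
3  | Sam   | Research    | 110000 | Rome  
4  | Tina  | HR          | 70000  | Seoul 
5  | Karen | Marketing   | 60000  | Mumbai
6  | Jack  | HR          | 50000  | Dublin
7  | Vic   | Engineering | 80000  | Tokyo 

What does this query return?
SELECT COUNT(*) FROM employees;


COUNT(*) counts all rows

7


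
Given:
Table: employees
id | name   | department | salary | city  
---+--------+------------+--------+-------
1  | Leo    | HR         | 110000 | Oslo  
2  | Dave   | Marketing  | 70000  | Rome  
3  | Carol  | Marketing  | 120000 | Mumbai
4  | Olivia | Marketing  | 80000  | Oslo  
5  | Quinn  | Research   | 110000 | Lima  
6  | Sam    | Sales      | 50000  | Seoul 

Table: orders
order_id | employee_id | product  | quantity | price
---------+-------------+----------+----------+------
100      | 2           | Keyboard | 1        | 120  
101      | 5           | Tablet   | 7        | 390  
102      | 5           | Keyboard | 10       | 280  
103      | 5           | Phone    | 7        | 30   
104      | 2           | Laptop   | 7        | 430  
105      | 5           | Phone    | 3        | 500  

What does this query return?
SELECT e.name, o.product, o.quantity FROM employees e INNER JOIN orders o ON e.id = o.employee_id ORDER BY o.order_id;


Joining employees.id = orders.employee_id:
  employee Dave (id=2) -> order Keyboard
  employee Quinn (id=5) -> order Tablet
  employee Quinn (id=5) -> order Keyboard
  employee Quinn (id=5) -> order Phone
  employee Dave (id=2) -> order Laptop
  employee Quinn (id=5) -> order Phone


6 rows:
Dave, Keyboard, 1
Quinn, Tablet, 7
Quinn, Keyboard, 10
Quinn, Phone, 7
Dave, Laptop, 7
Quinn, Phone, 3


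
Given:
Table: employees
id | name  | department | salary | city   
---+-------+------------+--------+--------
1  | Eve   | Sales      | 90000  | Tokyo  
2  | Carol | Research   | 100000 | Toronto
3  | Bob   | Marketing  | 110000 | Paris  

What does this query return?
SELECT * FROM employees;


SELECT * returns all 3 rows with all columns

3 rows:
1, Eve, Sales, 90000, Tokyo
2, Carol, Research, 100000, Toronto
3, Bob, Marketing, 110000, Paris


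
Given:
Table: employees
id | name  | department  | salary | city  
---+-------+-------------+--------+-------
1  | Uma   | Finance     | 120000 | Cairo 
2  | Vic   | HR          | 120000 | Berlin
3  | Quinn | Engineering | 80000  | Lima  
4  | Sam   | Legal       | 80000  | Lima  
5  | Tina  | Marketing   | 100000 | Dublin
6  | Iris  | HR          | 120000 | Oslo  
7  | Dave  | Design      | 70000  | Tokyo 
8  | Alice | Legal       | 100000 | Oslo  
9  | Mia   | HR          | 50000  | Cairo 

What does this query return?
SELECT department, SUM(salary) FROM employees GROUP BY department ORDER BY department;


Summing salary within each department:
  Design: 70000 = 70000
  Engineering: 80000 = 80000
  Finance: 120000 = 120000
  HR: 120000 + 120000 + 50000 = 290000
  Legal: 80000 + 100000 = 180000
  Marketing: 100000 = 100000


6 groups:
Design, 70000
Engineering, 80000
Finance, 120000
HR, 290000
Legal, 180000
Marketing, 100000


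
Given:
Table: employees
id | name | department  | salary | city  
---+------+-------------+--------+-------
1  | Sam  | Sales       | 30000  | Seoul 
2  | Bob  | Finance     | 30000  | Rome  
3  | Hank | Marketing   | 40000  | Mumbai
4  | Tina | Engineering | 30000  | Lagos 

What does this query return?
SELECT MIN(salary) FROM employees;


Salaries: 30000, 30000, 40000, 30000
MIN = 30000

30000


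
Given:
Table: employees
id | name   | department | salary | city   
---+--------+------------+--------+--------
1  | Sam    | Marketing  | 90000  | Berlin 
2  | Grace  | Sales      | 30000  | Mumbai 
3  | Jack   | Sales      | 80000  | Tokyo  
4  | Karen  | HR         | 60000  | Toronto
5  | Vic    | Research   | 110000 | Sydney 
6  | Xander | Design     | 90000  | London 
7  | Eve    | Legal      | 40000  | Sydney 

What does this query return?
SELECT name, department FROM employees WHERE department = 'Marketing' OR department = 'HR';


Filtering: department = 'Marketing' OR 'HR'
Matching: 2 rows

2 rows:
Sam, Marketing
Karen, HR


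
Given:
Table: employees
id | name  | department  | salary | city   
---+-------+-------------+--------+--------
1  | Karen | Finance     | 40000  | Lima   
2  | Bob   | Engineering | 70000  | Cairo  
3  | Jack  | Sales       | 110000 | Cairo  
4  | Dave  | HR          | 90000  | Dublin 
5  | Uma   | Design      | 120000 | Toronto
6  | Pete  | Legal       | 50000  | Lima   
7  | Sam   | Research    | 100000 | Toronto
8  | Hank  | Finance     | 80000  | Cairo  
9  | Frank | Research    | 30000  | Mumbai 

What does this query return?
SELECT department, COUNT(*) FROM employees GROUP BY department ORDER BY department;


Assigning each row to its department group:
  Karen -> Finance
  Bob -> Engineering
  Jack -> Sales
  Dave -> HR
  Uma -> Design
  Pete -> Legal
  Sam -> Research
  Hank -> Finance
  Frank -> Research


7 groups:
Design, 1
Engineering, 1
Finance, 2
HR, 1
Legal, 1
Research, 2
Sales, 1


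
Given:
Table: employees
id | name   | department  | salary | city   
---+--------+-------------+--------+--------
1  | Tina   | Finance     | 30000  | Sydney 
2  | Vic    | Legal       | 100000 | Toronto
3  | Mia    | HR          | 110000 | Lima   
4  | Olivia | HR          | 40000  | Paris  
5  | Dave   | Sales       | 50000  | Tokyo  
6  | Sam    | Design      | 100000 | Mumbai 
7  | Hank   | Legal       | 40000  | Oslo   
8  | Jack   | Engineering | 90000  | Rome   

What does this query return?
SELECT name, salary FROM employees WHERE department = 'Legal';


Filtering: department = 'Legal'
Matching rows: 2

2 rows:
Vic, 100000
Hank, 40000


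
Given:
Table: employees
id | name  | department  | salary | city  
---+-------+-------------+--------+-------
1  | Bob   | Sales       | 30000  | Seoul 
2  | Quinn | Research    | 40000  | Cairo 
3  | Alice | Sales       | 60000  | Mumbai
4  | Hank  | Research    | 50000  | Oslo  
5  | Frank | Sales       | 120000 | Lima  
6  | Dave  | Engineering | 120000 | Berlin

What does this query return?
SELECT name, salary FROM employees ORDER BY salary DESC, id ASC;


Sorting by salary DESC, then id ASC for ties

6 rows:
Frank, 120000
Dave, 120000
Alice, 60000
Hank, 50000
Quinn, 40000
Bob, 30000


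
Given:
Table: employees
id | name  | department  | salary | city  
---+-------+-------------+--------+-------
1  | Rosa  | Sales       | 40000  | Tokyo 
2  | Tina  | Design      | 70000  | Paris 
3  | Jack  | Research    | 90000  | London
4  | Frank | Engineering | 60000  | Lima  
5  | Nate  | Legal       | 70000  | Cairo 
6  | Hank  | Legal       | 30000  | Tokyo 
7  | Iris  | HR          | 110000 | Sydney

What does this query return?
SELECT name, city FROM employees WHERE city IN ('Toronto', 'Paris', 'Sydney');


Filtering: city IN ('Toronto', 'Paris', 'Sydney')
Matching: 2 rows

2 rows:
Tina, Paris
Iris, Sydney


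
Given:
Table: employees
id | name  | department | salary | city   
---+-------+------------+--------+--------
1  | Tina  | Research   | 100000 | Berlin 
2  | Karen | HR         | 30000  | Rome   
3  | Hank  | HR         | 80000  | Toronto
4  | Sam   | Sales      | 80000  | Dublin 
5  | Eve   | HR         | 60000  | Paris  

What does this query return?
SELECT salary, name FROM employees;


Projecting columns: salary, name

5 rows:
100000, Tina
30000, Karen
80000, Hank
80000, Sam
60000, Eve


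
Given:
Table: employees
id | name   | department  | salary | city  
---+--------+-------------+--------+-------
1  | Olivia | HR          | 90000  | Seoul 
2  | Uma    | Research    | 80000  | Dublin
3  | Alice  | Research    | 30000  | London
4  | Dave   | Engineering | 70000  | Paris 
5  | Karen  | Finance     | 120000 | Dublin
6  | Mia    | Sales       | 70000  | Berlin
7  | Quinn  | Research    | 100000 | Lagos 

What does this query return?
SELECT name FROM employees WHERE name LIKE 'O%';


LIKE 'O%' matches names starting with 'O'
Matching: 1

1 rows:
Olivia


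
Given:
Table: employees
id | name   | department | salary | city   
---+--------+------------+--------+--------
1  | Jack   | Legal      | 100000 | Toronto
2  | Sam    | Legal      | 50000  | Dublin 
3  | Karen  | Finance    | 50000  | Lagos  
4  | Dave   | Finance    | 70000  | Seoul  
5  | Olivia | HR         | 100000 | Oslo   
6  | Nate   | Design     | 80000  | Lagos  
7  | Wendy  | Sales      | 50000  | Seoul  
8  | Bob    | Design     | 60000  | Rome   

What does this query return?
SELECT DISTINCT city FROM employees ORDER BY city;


All 'city' values (row order): Toronto, Dublin, Lagos, Seoul, Oslo, Lagos, Seoul, Rome
Removing duplicates leaves 6 unique value(s).

6 values:
Dublin
Lagos
Oslo
Rome
Seoul
Toronto


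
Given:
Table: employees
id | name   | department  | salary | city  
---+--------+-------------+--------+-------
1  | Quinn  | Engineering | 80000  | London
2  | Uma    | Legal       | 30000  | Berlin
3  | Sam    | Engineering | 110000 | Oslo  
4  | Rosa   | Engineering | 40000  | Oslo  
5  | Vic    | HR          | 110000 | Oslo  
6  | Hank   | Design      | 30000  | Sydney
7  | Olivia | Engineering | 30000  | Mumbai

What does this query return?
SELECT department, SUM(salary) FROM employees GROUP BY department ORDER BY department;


Summing salary within each department:
  Design: 30000 = 30000
  Engineering: 80000 + 110000 + 40000 + 30000 = 260000
  HR: 110000 = 110000
  Legal: 30000 = 30000


4 groups:
Design, 30000
Engineering, 260000
HR, 110000
Legal, 30000


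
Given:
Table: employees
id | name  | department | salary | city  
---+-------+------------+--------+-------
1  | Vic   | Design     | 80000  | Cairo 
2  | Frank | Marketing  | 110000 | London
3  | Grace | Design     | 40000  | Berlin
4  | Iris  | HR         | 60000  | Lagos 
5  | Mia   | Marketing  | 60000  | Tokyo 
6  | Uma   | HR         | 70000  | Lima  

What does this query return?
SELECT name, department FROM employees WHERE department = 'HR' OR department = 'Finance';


Filtering: department = 'HR' OR 'Finance'
Matching: 2 rows

2 rows:
Iris, HR
Uma, HR


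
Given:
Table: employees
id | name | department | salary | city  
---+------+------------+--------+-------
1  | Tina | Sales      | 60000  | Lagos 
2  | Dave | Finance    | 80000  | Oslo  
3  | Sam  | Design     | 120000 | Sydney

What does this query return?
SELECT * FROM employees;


SELECT * returns all 3 rows with all columns

3 rows:
1, Tina, Sales, 60000, Lagos
2, Dave, Finance, 80000, Oslo
3, Sam, Design, 120000, Sydney


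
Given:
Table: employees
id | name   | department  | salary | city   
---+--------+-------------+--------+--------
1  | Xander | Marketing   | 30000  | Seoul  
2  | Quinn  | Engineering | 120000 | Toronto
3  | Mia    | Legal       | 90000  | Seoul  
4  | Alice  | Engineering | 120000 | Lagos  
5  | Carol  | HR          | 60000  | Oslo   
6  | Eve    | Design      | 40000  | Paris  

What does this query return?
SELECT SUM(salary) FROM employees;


SUM(salary) = 30000 + 120000 + 90000 + 120000 + 60000 + 40000 = 460000

460000


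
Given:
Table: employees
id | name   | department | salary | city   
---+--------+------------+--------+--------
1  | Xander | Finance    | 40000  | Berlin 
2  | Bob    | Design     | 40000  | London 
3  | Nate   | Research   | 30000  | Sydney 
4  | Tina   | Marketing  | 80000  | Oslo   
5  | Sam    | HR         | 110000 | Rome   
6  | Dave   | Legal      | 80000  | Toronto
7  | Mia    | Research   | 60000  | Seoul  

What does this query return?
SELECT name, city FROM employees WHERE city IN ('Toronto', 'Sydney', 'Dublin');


Filtering: city IN ('Toronto', 'Sydney', 'Dublin')
Matching: 2 rows

2 rows:
Nate, Sydney
Dave, Toronto


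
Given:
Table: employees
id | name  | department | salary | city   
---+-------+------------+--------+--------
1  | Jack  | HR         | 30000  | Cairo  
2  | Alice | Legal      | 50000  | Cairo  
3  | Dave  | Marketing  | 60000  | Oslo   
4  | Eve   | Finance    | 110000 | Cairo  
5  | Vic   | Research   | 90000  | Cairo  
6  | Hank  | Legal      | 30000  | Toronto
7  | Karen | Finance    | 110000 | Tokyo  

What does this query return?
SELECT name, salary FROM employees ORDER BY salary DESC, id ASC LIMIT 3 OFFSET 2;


Sort by salary DESC (id ASC tiebreak), then skip 2 and take 3
Rows 3 through 5

3 rows:
Vic, 90000
Dave, 60000
Alice, 50000


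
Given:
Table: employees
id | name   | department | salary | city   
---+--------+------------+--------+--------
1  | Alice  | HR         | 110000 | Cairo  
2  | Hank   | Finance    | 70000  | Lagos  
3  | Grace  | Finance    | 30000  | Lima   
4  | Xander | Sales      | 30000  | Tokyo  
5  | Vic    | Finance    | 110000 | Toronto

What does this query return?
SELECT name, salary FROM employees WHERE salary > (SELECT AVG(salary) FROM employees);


Subquery: AVG(salary) = 70000.0
Filtering: salary > 70000.0
  Alice (110000) -> MATCH
  Vic (110000) -> MATCH


2 rows:
Alice, 110000
Vic, 110000


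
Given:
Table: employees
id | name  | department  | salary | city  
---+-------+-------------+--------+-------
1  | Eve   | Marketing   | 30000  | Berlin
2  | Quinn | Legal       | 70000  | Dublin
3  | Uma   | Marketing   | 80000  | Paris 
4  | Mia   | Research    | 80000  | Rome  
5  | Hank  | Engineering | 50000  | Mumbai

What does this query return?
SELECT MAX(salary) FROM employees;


Salaries: 30000, 70000, 80000, 80000, 50000
MAX = 80000

80000


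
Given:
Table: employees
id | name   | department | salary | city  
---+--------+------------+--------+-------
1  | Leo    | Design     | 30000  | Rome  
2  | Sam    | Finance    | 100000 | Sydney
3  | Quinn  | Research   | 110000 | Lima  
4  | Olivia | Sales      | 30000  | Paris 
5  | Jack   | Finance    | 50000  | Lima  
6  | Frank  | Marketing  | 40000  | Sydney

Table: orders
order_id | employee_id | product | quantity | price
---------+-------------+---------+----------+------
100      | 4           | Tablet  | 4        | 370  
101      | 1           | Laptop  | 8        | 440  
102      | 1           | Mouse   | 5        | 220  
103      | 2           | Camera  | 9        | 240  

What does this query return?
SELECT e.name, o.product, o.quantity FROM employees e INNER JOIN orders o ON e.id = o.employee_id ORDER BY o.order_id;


Joining employees.id = orders.employee_id:
  employee Olivia (id=4) -> order Tablet
  employee Leo (id=1) -> order Laptop
  employee Leo (id=1) -> order Mouse
  employee Sam (id=2) -> order Camera


4 rows:
Olivia, Tablet, 4
Leo, Laptop, 8
Leo, Mouse, 5
Sam, Camera, 9


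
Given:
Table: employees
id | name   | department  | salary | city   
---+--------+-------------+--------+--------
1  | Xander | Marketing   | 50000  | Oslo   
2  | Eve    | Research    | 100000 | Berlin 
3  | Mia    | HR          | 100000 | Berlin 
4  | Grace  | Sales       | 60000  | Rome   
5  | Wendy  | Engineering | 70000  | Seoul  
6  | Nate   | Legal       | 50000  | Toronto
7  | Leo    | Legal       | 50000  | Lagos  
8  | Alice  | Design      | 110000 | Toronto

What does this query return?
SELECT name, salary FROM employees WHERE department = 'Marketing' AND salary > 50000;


Filtering: department = 'Marketing' AND salary > 50000
Matching: 0 rows

Empty result set (0 rows)


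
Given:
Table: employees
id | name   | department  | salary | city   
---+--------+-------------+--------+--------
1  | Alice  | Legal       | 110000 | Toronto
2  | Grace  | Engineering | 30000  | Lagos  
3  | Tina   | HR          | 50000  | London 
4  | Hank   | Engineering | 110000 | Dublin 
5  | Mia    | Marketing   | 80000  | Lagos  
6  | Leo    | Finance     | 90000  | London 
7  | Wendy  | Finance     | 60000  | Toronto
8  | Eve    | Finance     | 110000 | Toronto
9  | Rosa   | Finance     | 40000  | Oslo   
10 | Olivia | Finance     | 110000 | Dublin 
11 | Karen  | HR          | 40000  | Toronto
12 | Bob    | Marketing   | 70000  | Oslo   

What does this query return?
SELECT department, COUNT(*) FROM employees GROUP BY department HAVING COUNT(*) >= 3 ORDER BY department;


Groups with count >= 3:
  Finance: 5 -> PASS
  Engineering: 2 -> filtered out
  HR: 2 -> filtered out
  Legal: 1 -> filtered out
  Marketing: 2 -> filtered out


1 groups:
Finance, 5


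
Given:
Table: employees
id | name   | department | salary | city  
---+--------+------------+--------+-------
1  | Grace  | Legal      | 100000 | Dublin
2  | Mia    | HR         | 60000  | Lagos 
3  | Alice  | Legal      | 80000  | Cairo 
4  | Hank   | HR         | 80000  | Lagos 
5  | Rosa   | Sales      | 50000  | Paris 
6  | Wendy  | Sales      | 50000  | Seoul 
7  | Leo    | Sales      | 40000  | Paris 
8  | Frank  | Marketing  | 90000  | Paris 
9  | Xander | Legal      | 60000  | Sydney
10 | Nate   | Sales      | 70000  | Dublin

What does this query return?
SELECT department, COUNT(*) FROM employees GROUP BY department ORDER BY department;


Assigning each row to its department group:
  Grace -> Legal
  Mia -> HR
  Alice -> Legal
  Hank -> HR
  Rosa -> Sales
  Wendy -> Sales
  Leo -> Sales
  Frank -> Marketing
  Xander -> Legal
  Nate -> Sales


4 groups:
HR, 2
Legal, 3
Marketing, 1
Sales, 4


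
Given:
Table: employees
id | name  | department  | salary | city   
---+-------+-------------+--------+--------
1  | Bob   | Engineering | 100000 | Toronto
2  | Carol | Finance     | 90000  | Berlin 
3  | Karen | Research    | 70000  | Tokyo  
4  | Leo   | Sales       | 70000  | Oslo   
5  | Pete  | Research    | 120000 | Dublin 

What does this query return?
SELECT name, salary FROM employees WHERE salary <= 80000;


Filtering: salary <= 80000
Matching: 2 rows

2 rows:
Karen, 70000
Leo, 70000


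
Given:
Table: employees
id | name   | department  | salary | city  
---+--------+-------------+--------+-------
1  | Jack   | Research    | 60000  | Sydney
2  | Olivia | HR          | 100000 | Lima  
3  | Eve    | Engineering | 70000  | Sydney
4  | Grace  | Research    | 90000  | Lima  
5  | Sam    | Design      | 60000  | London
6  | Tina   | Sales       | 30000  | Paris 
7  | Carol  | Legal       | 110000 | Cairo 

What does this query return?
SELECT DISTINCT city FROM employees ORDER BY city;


All 'city' values (row order): Sydney, Lima, Sydney, Lima, London, Paris, Cairo
Removing duplicates leaves 5 unique value(s).

5 values:
Cairo
Lima
London
Paris
Sydney


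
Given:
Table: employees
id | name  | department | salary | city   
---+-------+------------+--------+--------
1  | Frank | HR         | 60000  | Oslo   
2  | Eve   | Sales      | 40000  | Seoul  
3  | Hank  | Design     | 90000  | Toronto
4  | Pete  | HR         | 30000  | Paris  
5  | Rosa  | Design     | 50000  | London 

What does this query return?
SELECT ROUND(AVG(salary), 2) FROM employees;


SUM(salary) = 270000
COUNT = 5
ROUND(AVG, 2) = ROUND(270000 / 5, 2) = 54000.0

54000.0


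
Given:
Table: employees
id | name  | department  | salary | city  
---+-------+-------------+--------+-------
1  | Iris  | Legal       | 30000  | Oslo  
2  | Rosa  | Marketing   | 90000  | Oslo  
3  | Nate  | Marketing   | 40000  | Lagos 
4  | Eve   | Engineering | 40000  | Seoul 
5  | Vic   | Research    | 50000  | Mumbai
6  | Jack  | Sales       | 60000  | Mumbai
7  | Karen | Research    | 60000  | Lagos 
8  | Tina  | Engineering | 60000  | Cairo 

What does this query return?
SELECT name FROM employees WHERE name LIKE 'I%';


LIKE 'I%' matches names starting with 'I'
Matching: 1

1 rows:
Iris


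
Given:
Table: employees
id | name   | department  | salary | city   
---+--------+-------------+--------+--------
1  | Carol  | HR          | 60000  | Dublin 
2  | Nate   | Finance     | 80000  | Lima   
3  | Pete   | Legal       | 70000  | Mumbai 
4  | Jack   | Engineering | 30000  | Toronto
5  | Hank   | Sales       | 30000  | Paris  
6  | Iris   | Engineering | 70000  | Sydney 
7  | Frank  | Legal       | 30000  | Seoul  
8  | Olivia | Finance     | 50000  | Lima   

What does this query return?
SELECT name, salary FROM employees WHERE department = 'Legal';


Filtering: department = 'Legal'
Matching rows: 2

2 rows:
Pete, 70000
Frank, 30000


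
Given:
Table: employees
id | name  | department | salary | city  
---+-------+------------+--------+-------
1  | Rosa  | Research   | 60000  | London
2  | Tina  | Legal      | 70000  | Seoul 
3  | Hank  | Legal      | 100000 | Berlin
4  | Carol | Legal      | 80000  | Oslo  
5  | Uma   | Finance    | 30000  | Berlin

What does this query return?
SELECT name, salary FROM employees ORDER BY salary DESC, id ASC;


Sorting by salary DESC, then id ASC for ties

5 rows:
Hank, 100000
Carol, 80000
Tina, 70000
Rosa, 60000
Uma, 30000


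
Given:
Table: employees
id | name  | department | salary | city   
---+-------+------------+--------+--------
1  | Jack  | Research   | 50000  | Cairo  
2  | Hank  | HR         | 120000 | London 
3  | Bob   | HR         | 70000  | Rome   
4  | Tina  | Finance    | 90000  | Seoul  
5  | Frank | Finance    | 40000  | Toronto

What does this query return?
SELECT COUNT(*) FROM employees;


COUNT(*) counts all rows

5


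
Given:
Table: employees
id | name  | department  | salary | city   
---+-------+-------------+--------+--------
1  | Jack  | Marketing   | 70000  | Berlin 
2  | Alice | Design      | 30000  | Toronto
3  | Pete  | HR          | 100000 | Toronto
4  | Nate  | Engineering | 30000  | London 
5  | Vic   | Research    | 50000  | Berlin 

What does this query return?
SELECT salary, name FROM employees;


Projecting columns: salary, name

5 rows:
70000, Jack
30000, Alice
100000, Pete
30000, Nate
50000, Vic


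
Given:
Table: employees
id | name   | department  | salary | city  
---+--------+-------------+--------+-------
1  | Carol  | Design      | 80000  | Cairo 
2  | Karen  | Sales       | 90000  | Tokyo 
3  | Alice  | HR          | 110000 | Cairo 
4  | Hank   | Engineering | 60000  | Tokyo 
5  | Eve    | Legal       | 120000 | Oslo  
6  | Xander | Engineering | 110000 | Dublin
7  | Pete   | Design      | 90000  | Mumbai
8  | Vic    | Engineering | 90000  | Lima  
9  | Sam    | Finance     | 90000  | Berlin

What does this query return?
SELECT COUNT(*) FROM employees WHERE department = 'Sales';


Counting rows where department = 'Sales'
  Karen -> MATCH


1


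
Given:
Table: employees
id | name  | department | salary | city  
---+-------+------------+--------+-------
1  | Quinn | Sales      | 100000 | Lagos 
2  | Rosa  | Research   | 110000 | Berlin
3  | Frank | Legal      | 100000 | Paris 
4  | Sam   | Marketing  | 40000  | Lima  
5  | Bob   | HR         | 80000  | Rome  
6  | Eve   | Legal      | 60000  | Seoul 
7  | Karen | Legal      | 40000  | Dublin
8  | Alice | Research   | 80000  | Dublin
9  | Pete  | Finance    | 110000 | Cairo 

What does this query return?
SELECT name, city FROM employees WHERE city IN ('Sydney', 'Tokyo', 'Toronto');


Filtering: city IN ('Sydney', 'Tokyo', 'Toronto')
Matching: 0 rows

Empty result set (0 rows)


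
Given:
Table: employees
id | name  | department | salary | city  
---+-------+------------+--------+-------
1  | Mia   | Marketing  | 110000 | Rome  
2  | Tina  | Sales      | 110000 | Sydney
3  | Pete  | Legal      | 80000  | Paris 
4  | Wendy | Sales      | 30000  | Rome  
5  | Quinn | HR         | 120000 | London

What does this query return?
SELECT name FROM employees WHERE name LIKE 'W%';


LIKE 'W%' matches names starting with 'W'
Matching: 1

1 rows:
Wendy


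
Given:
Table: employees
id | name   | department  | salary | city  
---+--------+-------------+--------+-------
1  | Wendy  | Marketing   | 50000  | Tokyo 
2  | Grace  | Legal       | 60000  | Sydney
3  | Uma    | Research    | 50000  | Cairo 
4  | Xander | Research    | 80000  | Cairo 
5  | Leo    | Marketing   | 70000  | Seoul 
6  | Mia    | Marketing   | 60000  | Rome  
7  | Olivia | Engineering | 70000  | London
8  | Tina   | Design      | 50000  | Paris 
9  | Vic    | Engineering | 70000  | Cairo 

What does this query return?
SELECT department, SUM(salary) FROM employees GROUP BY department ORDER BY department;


Summing salary within each department:
  Design: 50000 = 50000
  Engineering: 70000 + 70000 = 140000
  Legal: 60000 = 60000
  Marketing: 50000 + 70000 + 60000 = 180000
  Research: 50000 + 80000 = 130000


5 groups:
Design, 50000
Engineering, 140000
Legal, 60000
Marketing, 180000
Research, 130000


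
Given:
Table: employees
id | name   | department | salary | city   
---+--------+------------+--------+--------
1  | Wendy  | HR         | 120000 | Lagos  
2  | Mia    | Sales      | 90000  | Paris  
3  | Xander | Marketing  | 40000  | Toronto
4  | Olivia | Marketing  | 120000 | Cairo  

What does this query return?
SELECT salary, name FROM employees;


Projecting columns: salary, name

4 rows:
120000, Wendy
90000, Mia
40000, Xander
120000, Olivia


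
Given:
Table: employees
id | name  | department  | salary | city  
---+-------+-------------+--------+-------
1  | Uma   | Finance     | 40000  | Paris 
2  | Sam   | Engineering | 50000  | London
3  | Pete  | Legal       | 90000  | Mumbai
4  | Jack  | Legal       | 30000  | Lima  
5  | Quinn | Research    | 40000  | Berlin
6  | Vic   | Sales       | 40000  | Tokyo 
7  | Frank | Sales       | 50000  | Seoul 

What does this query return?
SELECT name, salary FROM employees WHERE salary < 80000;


Filtering: salary < 80000
Matching: 6 rows

6 rows:
Uma, 40000
Sam, 50000
Jack, 30000
Quinn, 40000
Vic, 40000
Frank, 50000


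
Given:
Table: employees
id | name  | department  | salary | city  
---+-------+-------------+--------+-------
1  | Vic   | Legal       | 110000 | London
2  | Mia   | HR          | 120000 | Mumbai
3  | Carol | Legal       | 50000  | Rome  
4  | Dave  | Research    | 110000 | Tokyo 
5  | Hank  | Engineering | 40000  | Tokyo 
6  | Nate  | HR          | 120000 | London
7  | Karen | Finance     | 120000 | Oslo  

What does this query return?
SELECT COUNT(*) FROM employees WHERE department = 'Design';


Counting rows where department = 'Design'


0


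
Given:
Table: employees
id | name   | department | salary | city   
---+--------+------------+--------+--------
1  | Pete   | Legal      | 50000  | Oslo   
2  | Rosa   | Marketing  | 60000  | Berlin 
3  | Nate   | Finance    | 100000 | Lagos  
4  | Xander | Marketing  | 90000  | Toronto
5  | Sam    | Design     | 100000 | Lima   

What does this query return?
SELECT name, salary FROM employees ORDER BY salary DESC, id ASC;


Sorting by salary DESC, then id ASC for ties

5 rows:
Nate, 100000
Sam, 100000
Xander, 90000
Rosa, 60000
Pete, 50000


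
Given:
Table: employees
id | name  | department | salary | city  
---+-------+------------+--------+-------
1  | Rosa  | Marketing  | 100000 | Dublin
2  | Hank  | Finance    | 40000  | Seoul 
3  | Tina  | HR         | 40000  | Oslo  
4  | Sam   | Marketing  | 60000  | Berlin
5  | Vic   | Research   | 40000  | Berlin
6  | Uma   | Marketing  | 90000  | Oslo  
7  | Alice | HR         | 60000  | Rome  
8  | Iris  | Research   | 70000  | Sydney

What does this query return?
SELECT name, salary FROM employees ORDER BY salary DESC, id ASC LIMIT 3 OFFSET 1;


Sort by salary DESC (id ASC tiebreak), then skip 1 and take 3
Rows 2 through 4

3 rows:
Uma, 90000
Iris, 70000
Sam, 60000


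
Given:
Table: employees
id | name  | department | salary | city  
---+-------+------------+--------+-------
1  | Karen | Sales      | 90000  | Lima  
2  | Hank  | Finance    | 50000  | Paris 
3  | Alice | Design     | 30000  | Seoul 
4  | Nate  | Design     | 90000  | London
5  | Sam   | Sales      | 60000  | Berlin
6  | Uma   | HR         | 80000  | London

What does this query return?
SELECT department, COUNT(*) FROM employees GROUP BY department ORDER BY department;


Assigning each row to its department group:
  Karen -> Sales
  Hank -> Finance
  Alice -> Design
  Nate -> Design
  Sam -> Sales
  Uma -> HR


4 groups:
Design, 2
Finance, 1
HR, 1
Sales, 2


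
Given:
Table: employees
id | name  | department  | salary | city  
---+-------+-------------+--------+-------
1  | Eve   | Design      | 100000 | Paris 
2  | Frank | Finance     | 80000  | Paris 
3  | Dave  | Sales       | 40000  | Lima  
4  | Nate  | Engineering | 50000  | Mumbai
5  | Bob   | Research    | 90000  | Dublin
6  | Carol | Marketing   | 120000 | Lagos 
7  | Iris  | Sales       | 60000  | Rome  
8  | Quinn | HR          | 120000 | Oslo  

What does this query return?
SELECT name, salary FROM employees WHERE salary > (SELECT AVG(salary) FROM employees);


Subquery: AVG(salary) = 82500.0
Filtering: salary > 82500.0
  Eve (100000) -> MATCH
  Bob (90000) -> MATCH
  Carol (120000) -> MATCH
  Quinn (120000) -> MATCH


4 rows:
Eve, 100000
Bob, 90000
Carol, 120000
Quinn, 120000


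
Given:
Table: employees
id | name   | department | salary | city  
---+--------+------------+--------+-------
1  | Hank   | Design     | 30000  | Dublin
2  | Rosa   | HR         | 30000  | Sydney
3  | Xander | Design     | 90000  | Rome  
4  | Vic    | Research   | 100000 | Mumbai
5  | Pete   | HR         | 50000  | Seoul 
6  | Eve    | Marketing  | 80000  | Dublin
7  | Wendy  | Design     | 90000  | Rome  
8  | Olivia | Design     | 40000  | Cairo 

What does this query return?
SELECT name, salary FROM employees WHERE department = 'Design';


Filtering: department = 'Design'
Matching rows: 4

4 rows:
Hank, 30000
Xander, 90000
Wendy, 90000
Olivia, 40000


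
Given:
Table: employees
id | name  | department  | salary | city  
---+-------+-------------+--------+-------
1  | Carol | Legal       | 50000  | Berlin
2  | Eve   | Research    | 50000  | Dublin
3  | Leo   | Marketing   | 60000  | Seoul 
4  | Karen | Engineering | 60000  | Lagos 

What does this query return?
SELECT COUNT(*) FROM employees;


COUNT(*) counts all rows

4


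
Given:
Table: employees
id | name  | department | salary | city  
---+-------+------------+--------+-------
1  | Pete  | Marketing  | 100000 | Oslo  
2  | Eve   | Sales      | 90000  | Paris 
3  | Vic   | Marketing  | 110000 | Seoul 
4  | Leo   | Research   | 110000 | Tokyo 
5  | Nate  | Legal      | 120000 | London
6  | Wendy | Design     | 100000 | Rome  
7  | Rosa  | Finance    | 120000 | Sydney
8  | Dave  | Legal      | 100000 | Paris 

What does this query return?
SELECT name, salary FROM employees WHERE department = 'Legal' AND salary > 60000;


Filtering: department = 'Legal' AND salary > 60000
Matching: 2 rows

2 rows:
Nate, 120000
Dave, 100000


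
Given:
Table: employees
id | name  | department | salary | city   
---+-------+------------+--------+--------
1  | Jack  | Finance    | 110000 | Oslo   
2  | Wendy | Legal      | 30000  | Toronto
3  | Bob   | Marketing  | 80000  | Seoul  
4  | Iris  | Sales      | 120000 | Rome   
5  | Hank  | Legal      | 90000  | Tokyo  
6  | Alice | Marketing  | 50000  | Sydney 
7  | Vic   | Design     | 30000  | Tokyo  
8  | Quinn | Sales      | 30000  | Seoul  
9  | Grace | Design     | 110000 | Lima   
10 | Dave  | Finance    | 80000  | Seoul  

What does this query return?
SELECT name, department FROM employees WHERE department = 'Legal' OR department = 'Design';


Filtering: department = 'Legal' OR 'Design'
Matching: 4 rows

4 rows:
Wendy, Legal
Hank, Legal
Vic, Design
Grace, Design


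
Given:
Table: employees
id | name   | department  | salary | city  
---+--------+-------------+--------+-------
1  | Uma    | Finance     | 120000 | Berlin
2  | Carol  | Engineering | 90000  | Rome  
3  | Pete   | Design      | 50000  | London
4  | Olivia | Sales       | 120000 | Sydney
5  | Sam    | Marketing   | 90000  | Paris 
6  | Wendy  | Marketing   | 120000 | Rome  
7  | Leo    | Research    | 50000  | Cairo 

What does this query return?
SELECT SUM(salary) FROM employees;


SUM(salary) = 120000 + 90000 + 50000 + 120000 + 90000 + 120000 + 50000 = 640000

640000


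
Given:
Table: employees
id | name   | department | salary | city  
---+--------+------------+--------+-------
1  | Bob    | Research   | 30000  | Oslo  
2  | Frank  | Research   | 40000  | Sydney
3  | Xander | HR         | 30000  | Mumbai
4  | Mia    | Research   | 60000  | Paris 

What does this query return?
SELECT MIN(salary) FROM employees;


Salaries: 30000, 40000, 30000, 60000
MIN = 30000

30000


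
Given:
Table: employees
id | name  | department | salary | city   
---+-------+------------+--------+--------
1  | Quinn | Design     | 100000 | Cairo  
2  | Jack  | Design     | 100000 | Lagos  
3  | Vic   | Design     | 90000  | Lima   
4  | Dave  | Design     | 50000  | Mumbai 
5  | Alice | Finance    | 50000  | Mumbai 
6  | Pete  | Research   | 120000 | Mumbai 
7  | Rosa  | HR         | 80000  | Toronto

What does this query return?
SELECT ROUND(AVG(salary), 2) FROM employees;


SUM(salary) = 590000
COUNT = 7
ROUND(AVG, 2) = ROUND(590000 / 7, 2) = 84285.71

84285.71


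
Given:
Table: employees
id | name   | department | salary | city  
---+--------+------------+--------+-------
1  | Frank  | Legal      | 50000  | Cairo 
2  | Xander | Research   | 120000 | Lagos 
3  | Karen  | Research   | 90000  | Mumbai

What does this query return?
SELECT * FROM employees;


SELECT * returns all 3 rows with all columns

3 rows:
1, Frank, Legal, 50000, Cairo
2, Xander, Research, 120000, Lagos
3, Karen, Research, 90000, Mumbai


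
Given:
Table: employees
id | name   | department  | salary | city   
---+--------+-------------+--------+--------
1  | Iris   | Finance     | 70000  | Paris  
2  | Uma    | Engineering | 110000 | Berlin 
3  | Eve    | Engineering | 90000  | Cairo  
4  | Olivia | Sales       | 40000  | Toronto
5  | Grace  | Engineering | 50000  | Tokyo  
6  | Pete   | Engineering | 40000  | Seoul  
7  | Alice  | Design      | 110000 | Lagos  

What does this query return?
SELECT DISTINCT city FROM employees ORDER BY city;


All 'city' values (row order): Paris, Berlin, Cairo, Toronto, Tokyo, Seoul, Lagos
Removing duplicates leaves 7 unique value(s).

7 values:
Berlin
Cairo
Lagos
Paris
Seoul
Tokyo
Toronto


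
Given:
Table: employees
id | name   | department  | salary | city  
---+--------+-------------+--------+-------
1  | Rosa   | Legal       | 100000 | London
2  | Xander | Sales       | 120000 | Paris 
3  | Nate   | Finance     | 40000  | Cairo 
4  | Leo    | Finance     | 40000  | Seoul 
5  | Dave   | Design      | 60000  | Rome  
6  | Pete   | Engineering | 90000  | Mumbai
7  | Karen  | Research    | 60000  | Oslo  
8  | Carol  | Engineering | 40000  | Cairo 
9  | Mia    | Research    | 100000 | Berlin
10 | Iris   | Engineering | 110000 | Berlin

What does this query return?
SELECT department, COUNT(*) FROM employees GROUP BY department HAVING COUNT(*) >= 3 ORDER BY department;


Groups with count >= 3:
  Engineering: 3 -> PASS
  Design: 1 -> filtered out
  Finance: 2 -> filtered out
  Legal: 1 -> filtered out
  Research: 2 -> filtered out
  Sales: 1 -> filtered out


1 groups:
Engineering, 3


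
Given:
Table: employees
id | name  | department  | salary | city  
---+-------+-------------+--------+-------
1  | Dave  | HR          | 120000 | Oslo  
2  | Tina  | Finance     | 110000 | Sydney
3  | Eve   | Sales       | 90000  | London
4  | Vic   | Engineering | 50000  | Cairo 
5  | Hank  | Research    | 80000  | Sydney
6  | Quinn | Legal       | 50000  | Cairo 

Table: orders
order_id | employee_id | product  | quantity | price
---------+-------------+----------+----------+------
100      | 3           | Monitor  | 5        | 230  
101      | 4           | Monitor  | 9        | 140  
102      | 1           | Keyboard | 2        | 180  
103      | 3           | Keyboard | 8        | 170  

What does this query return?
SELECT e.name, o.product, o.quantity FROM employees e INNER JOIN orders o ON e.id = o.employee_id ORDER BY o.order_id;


Joining employees.id = orders.employee_id:
  employee Eve (id=3) -> order Monitor
  employee Vic (id=4) -> order Monitor
  employee Dave (id=1) -> order Keyboard
  employee Eve (id=3) -> order Keyboard


4 rows:
Eve, Monitor, 5
Vic, Monitor, 9
Dave, Keyboard, 2
Eve, Keyboard, 8


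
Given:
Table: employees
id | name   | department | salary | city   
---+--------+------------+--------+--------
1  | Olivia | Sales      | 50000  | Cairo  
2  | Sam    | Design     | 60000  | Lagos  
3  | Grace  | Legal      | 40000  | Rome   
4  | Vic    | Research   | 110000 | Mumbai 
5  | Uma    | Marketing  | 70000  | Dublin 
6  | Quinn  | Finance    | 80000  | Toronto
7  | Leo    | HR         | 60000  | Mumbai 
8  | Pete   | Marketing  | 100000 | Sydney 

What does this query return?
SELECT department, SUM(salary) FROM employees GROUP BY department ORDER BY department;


Summing salary within each department:
  Design: 60000 = 60000
  Finance: 80000 = 80000
  HR: 60000 = 60000
  Legal: 40000 = 40000
  Marketing: 70000 + 100000 = 170000
  Research: 110000 = 110000
  Sales: 50000 = 50000


7 groups:
Design, 60000
Finance, 80000
HR, 60000
Legal, 40000
Marketing, 170000
Research, 110000
Sales, 50000


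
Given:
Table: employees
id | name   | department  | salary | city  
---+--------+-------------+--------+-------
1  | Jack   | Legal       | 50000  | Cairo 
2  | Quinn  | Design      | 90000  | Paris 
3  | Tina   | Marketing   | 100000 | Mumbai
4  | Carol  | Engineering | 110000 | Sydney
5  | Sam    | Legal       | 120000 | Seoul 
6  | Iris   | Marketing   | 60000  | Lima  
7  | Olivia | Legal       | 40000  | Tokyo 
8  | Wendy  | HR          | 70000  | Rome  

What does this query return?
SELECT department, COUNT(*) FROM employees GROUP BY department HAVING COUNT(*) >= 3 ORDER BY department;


Groups with count >= 3:
  Legal: 3 -> PASS
  Design: 1 -> filtered out
  Engineering: 1 -> filtered out
  HR: 1 -> filtered out
  Marketing: 2 -> filtered out


1 groups:
Legal, 3


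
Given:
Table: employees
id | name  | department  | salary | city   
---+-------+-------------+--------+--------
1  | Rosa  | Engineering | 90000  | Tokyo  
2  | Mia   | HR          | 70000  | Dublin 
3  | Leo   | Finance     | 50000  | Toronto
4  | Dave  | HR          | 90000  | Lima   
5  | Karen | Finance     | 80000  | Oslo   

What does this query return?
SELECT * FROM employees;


SELECT * returns all 5 rows with all columns

5 rows:
1, Rosa, Engineering, 90000, Tokyo
2, Mia, HR, 70000, Dublin
3, Leo, Finance, 50000, Toronto
4, Dave, HR, 90000, Lima
5, Karen, Finance, 80000, Oslo


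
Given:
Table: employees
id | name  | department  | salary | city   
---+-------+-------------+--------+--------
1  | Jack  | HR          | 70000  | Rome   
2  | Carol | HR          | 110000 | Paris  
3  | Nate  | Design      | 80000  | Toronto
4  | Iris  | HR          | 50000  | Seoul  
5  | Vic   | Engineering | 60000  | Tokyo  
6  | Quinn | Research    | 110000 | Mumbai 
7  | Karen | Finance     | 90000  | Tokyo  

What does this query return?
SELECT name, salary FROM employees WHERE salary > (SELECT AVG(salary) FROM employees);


Subquery: AVG(salary) = 81428.57
Filtering: salary > 81428.57
  Carol (110000) -> MATCH
  Quinn (110000) -> MATCH
  Karen (90000) -> MATCH


3 rows:
Carol, 110000
Quinn, 110000
Karen, 90000


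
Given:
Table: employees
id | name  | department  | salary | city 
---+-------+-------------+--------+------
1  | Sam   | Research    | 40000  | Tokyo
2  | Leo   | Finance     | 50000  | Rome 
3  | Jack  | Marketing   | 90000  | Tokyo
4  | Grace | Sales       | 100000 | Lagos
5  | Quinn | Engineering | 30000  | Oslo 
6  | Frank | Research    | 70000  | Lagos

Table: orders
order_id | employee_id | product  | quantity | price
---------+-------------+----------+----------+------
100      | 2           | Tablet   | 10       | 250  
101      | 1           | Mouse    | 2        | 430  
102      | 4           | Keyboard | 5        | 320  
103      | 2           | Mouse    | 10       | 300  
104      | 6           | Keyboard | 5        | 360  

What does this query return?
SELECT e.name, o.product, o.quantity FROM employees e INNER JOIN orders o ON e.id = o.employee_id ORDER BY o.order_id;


Joining employees.id = orders.employee_id:
  employee Leo (id=2) -> order Tablet
  employee Sam (id=1) -> order Mouse
  employee Grace (id=4) -> order Keyboard
  employee Leo (id=2) -> order Mouse
  employee Frank (id=6) -> order Keyboard


5 rows:
Leo, Tablet, 10
Sam, Mouse, 2
Grace, Keyboard, 5
Leo, Mouse, 10
Frank, Keyboard, 5
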